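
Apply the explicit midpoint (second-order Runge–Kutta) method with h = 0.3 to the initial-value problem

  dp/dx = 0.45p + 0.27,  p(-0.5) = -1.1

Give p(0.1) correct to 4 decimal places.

-1.2545

Midpoint: k1 = f(x_n, p_n); k2 = f(x_n + h/2, p_n + (h/2)·k1); p_{n+1} = p_n + h·k2.
x=-0.500000, p=-1.100000:
  k1 = f(-0.500000, -1.100000) = -0.225000
  k2 = f(-0.350000, -1.133750) = -0.240187
  p ← -1.100000 + 0.3·(-0.240187) = -1.172056
x=-0.200000, p=-1.172056:
  k1 = f(-0.200000, -1.172056) = -0.257425
  k2 = f(-0.050000, -1.210670) = -0.274802
  p ← -1.172056 + 0.3·(-0.274802) = -1.254497
p(0.1) ≈ -1.2545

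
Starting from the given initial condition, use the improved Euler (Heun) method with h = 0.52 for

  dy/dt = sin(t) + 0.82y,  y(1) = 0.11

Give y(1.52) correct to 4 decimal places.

Heun: k1 = f(t_n, y_n); k2 = f(t_n + h, y_n + h·k1); y_{n+1} = y_n + (h/2)·(k1 + k2).
t=1.000000, y=0.110000:
  k1 = f(1.000000, 0.110000) = 0.931671
  k2 = f(1.520000, 0.594469) = 1.486175
  y ← 0.110000 + (0.52/2)·(0.931671 + 1.486175) = 0.738640
y(1.52) ≈ 0.7386

0.7386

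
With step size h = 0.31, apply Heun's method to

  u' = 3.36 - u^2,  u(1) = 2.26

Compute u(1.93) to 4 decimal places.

Heun: k1 = f(t_n, u_n); k2 = f(t_n + h, u_n + h·k1); u_{n+1} = u_n + (h/2)·(k1 + k2).
t=1.000000, u=2.260000:
  k1 = f(1.000000, 2.260000) = -1.747600
  k2 = f(1.310000, 1.718244) = 0.407638
  u ← 2.260000 + (0.31/2)·(-1.747600 + 0.407638) = 2.052306
t=1.310000, u=2.052306:
  k1 = f(1.310000, 2.052306) = -0.851959
  k2 = f(1.620000, 1.788198) = 0.162346
  u ← 2.052306 + (0.31/2)·(-0.851959 + 0.162346) = 1.945416
t=1.620000, u=1.945416:
  k1 = f(1.620000, 1.945416) = -0.424643
  k2 = f(1.930000, 1.813777) = 0.070215
  u ← 1.945416 + (0.31/2)·(-0.424643 + 0.070215) = 1.890479
u(1.93) ≈ 1.8905

1.8905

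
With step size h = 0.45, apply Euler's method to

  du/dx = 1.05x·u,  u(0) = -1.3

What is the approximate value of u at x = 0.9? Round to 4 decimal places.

-1.5764

Euler: u_{n+1} = u_n + h·f(x_n, u_n).
x=0.000000, u=-1.300000: f=0.000000 → u ← -1.300000 + 0.45·0.000000 = -1.300000
x=0.450000, u=-1.300000: f=-0.614250 → u ← -1.300000 + 0.45·(-0.614250) = -1.576412
u(0.9) ≈ -1.5764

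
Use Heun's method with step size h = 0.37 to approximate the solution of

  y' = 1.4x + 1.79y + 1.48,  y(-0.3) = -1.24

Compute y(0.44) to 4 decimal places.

Heun: k1 = f(x_n, y_n); k2 = f(x_n + h, y_n + h·k1); y_{n+1} = y_n + (h/2)·(k1 + k2).
x=-0.300000, y=-1.240000:
  k1 = f(-0.300000, -1.240000) = -1.159600
  k2 = f(0.070000, -1.669052) = -1.409603
  y ← -1.240000 + (0.37/2)·(-1.159600 + (-1.409603)) = -1.715303
x=0.070000, y=-1.715303:
  k1 = f(0.070000, -1.715303) = -1.492392
  k2 = f(0.440000, -2.267487) = -1.962803
  y ← -1.715303 + (0.37/2)·(-1.492392 + (-1.962803)) = -2.354513
y(0.44) ≈ -2.3545

-2.3545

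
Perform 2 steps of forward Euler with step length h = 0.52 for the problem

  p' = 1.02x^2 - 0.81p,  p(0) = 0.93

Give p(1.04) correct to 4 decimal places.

Euler: p_{n+1} = p_n + h·f(x_n, p_n).
x=0.000000, p=0.930000: f=-0.753300 → p ← 0.930000 + 0.52·(-0.753300) = 0.538284
x=0.520000, p=0.538284: f=-0.160202 → p ← 0.538284 + 0.52·(-0.160202) = 0.454979
p(1.04) ≈ 0.4550

0.4550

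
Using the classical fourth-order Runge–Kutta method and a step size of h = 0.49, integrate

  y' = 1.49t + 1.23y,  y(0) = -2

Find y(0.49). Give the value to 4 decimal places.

RK4: k1 = f(t_n, y_n); k2 = f(t_n + h/2, y_n + (h/2)·k1); k3 = f(t_n + h/2, y_n + (h/2)·k2); k4 = f(t_n + h, y_n + h·k3); y_{n+1} = y_n + (h/6)·(k1 + 2k2 + 2k3 + k4).
t=0.000000, y=-2.000000:
  k1 = f(0.000000, -2.000000) = -2.460000
  k2 = f(0.245000, -2.602700) = -2.836271
  k3 = f(0.245000, -2.694886) = -2.949660
  k4 = f(0.490000, -3.445334) = -3.507660
  y ← -2.000000 + (0.49/6)·(k1 + 2k2 + 2k3 + k4) = -3.432394
y(0.49) ≈ -3.4324

-3.4324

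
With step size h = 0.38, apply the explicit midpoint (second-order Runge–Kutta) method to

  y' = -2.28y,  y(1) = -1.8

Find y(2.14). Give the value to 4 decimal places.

Midpoint: k1 = f(x_n, y_n); k2 = f(x_n + h/2, y_n + (h/2)·k1); y_{n+1} = y_n + h·k2.
x=1.000000, y=-1.800000:
  k1 = f(1.000000, -1.800000) = 4.104000
  k2 = f(1.190000, -1.020240) = 2.326147
  y ← -1.800000 + 0.38·2.326147 = -0.916064
x=1.380000, y=-0.916064:
  k1 = f(1.380000, -0.916064) = 2.088626
  k2 = f(1.570000, -0.519225) = 1.183833
  y ← -0.916064 + 0.38·1.183833 = -0.466207
x=1.760000, y=-0.466207:
  k1 = f(1.760000, -0.466207) = 1.062953
  k2 = f(1.950000, -0.264246) = 0.602482
  y ← -0.466207 + 0.38·0.602482 = -0.237264
y(2.14) ≈ -0.2373

-0.2373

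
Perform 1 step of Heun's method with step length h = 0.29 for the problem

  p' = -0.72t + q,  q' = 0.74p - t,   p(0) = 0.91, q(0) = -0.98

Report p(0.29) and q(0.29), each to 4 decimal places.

Heun on (p,q): k1 = f(t_n, state_n); k2 = f(t_n + h, state_n + h·k1); state_{n+1} = state_n + (h/2)·(k1 + k2).
0.000000: (0.910000, -0.980000)
  k1 = (-0.980000, 0.673400)
  predictor → (0.625800, -0.784714)
  k2 = (-0.993514, 0.173092)
  → (0.623840, -0.857259)
(p(0.29), q(0.29)) ≈ (0.6238, -0.8573)

0.6238, -0.8573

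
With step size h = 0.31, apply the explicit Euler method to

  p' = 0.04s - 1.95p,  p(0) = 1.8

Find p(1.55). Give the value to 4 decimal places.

0.0388

Euler: p_{n+1} = p_n + h·f(s_n, p_n).
s=0.000000, p=1.800000: f=-3.510000 → p ← 1.800000 + 0.31·(-3.510000) = 0.711900
s=0.310000, p=0.711900: f=-1.375805 → p ← 0.711900 + 0.31·(-1.375805) = 0.285400
s=0.620000, p=0.285400: f=-0.531731 → p ← 0.285400 + 0.31·(-0.531731) = 0.120564
s=0.930000, p=0.120564: f=-0.197900 → p ← 0.120564 + 0.31·(-0.197900) = 0.059215
s=1.240000, p=0.059215: f=-0.065869 → p ← 0.059215 + 0.31·(-0.065869) = 0.038796
p(1.55) ≈ 0.0388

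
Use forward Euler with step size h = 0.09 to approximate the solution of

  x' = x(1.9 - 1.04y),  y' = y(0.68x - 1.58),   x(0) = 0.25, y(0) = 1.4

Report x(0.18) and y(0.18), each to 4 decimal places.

Euler on (x,y): x_{n+1} = x_n + h·x', y_{n+1} = y_n + h·y'.
0.000000: (0.250000, 1.400000); f=(0.111000, -1.974000) → (0.259990, 1.222340)
0.090000: (0.259990, 1.222340); f=(0.163473, -1.715196) → (0.274703, 1.067972)
(x(0.18), y(0.18)) ≈ (0.2747, 1.0680)

0.2747, 1.0680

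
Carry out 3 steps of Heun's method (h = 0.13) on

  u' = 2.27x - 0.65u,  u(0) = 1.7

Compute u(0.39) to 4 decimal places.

Heun: k1 = f(x_n, u_n); k2 = f(x_n + h, u_n + h·k1); u_{n+1} = u_n + (h/2)·(k1 + k2).
x=0.000000, u=1.700000:
  k1 = f(0.000000, 1.700000) = -1.105000
  k2 = f(0.130000, 1.556350) = -0.716527
  u ← 1.700000 + (0.13/2)·(-1.105000 + (-0.716527)) = 1.581601
x=0.130000, u=1.581601:
  k1 = f(0.130000, 1.581601) = -0.732940
  k2 = f(0.260000, 1.486318) = -0.375907
  u ← 1.581601 + (0.13/2)·(-0.732940 + (-0.375907)) = 1.509526
x=0.260000, u=1.509526:
  k1 = f(0.260000, 1.509526) = -0.390992
  k2 = f(0.390000, 1.458697) = -0.062853
  u ← 1.509526 + (0.13/2)·(-0.390992 + (-0.062853)) = 1.480026
u(0.39) ≈ 1.4800

1.4800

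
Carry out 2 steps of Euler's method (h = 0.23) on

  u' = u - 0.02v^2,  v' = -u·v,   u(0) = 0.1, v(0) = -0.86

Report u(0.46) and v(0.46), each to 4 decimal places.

0.1439, -0.8171

Euler on (u,v): u_{n+1} = u_n + h·u', v_{n+1} = v_n + h·v'.
0.000000: (0.100000, -0.860000); f=(0.085208, 0.086000) → (0.119598, -0.840220)
0.230000: (0.119598, -0.840220); f=(0.105478, 0.100488) → (0.143858, -0.817108)
(u(0.46), v(0.46)) ≈ (0.1439, -0.8171)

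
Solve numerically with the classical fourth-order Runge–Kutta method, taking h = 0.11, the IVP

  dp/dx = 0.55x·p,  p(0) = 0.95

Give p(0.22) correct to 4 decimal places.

RK4: k1 = f(x_n, p_n); k2 = f(x_n + h/2, p_n + (h/2)·k1); k3 = f(x_n + h/2, p_n + (h/2)·k2); k4 = f(x_n + h, p_n + h·k3); p_{n+1} = p_n + (h/6)·(k1 + 2k2 + 2k3 + k4).
x=0.000000, p=0.950000:
  k1 = f(0.000000, 0.950000) = 0.000000
  k2 = f(0.055000, 0.950000) = 0.028738
  k3 = f(0.055000, 0.951581) = 0.028785
  k4 = f(0.110000, 0.953166) = 0.057667
  p ← 0.950000 + (0.11/6)·(k1 + 2k2 + 2k3 + k4) = 0.953166
x=0.110000, p=0.953166:
  k1 = f(0.110000, 0.953166) = 0.057667
  k2 = f(0.165000, 0.956338) = 0.086788
  k3 = f(0.165000, 0.957940) = 0.086933
  k4 = f(0.220000, 0.962729) = 0.116490
  p ← 0.953166 + (0.11/6)·(k1 + 2k2 + 2k3 + k4) = 0.962729
p(0.22) ≈ 0.9627

0.9627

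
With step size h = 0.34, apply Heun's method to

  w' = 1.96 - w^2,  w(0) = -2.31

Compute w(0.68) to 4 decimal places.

-28.2818

Heun: k1 = f(t_n, w_n); k2 = f(t_n + h, w_n + h·k1); w_{n+1} = w_n + (h/2)·(k1 + k2).
t=0.000000, w=-2.310000:
  k1 = f(0.000000, -2.310000) = -3.376100
  k2 = f(0.340000, -3.457874) = -9.996893
  w ← -2.310000 + (0.34/2)·(-3.376100 + (-9.996893)) = -4.583409
t=0.340000, w=-4.583409:
  k1 = f(0.340000, -4.583409) = -19.047636
  k2 = f(0.680000, -11.059605) = -120.354860
  w ← -4.583409 + (0.34/2)·(-19.047636 + (-120.354860)) = -28.281833
w(0.68) ≈ -28.2818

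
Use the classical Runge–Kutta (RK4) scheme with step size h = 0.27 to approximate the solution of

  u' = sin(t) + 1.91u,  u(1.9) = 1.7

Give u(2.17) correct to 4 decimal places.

RK4: k1 = f(t_n, u_n); k2 = f(t_n + h/2, u_n + (h/2)·k1); k3 = f(t_n + h/2, u_n + (h/2)·k2); k4 = f(t_n + h, u_n + h·k3); u_{n+1} = u_n + (h/6)·(k1 + 2k2 + 2k3 + k4).
t=1.900000, u=1.700000:
  k1 = f(1.900000, 1.700000) = 4.193300
  k2 = f(2.035000, 2.266096) = 5.222421
  k3 = f(2.035000, 2.405027) = 5.487780
  k4 = f(2.170000, 3.181700) = 6.902833
  u ← 1.700000 + (0.27/6)·(k1 + 2k2 + 2k3 + k4) = 3.163244
u(2.17) ≈ 3.1632

3.1632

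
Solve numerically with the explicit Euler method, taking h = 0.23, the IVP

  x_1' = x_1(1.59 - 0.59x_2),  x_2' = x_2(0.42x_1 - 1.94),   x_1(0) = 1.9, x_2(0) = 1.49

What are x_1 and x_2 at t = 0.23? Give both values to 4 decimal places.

Euler on (x_1,x_2): x_1_{n+1} = x_1_n + h·x_1', x_2_{n+1} = x_2_n + h·x_2'.
0.000000: (1.900000, 1.490000); f=(1.350710, -1.701580) → (2.210663, 1.098637)
(x_1(0.23), x_2(0.23)) ≈ (2.2107, 1.0986)

2.2107, 1.0986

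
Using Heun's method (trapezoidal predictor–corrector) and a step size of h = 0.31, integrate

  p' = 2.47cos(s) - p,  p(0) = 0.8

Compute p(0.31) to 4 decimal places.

Heun: k1 = f(s_n, p_n); k2 = f(s_n + h, p_n + h·k1); p_{n+1} = p_n + (h/2)·(k1 + k2).
s=0.000000, p=0.800000:
  k1 = f(0.000000, 0.800000) = 1.670000
  k2 = f(0.310000, 1.317700) = 1.034564
  p ← 0.800000 + (0.31/2)·(1.670000 + 1.034564) = 1.219207
p(0.31) ≈ 1.2192

1.2192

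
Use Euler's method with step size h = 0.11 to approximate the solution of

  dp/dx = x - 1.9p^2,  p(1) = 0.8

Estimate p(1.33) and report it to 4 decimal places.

Euler: p_{n+1} = p_n + h·f(x_n, p_n).
x=1.000000, p=0.800000: f=-0.216000 → p ← 0.800000 + 0.11·(-0.216000) = 0.776240
x=1.110000, p=0.776240: f=-0.034842 → p ← 0.776240 + 0.11·(-0.034842) = 0.772407
x=1.220000, p=0.772407: f=0.086435 → p ← 0.772407 + 0.11·0.086435 = 0.781915
p(1.33) ≈ 0.7819

0.7819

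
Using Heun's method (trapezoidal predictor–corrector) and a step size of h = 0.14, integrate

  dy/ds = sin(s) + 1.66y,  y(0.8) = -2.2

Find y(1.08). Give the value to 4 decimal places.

Heun: k1 = f(s_n, y_n); k2 = f(s_n + h, y_n + h·k1); y_{n+1} = y_n + (h/2)·(k1 + k2).
s=0.800000, y=-2.200000:
  k1 = f(0.800000, -2.200000) = -2.934644
  k2 = f(0.940000, -2.610850) = -3.526453
  y ← -2.200000 + (0.14/2)·(-2.934644 + (-3.526453)) = -2.652277
s=0.940000, y=-2.652277:
  k1 = f(0.940000, -2.652277) = -3.595221
  k2 = f(1.080000, -3.155608) = -4.356351
  y ← -2.652277 + (0.14/2)·(-3.595221 + (-4.356351)) = -3.208887
y(1.08) ≈ -3.2089

-3.2089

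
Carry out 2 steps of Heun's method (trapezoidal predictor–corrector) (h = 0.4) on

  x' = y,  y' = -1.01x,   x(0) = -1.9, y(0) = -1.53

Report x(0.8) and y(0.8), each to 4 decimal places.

Heun on (x,y): k1 = f(t_n, state_n); k2 = f(t_n + h, state_n + h·k1); state_{n+1} = state_n + (h/2)·(k1 + k2).
0.000000: (-1.900000, -1.530000)
  k1 = (-1.530000, 1.919000)
  predictor → (-2.512000, -0.762400)
  k2 = (-0.762400, 2.537120)
  → (-2.358480, -0.638776)
0.400000: (-2.358480, -0.638776)
  k1 = (-0.638776, 2.382065)
  predictor → (-2.613990, 0.314050)
  k2 = (0.314050, 2.640130)
  → (-2.423425, 0.365663)
(x(0.8), y(0.8)) ≈ (-2.4234, 0.3657)

-2.4234, 0.3657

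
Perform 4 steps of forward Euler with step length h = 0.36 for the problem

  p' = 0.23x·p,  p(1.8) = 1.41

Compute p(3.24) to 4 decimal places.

2.8589

Euler: p_{n+1} = p_n + h·f(x_n, p_n).
x=1.800000, p=1.410000: f=0.583740 → p ← 1.410000 + 0.36·0.583740 = 1.620146
x=2.160000, p=1.620146: f=0.804889 → p ← 1.620146 + 0.36·0.804889 = 1.909906
x=2.520000, p=1.909906: f=1.106982 → p ← 1.909906 + 0.36·1.106982 = 2.308420
x=2.880000, p=2.308420: f=1.529097 → p ← 2.308420 + 0.36·1.529097 = 2.858895
p(3.24) ≈ 2.8589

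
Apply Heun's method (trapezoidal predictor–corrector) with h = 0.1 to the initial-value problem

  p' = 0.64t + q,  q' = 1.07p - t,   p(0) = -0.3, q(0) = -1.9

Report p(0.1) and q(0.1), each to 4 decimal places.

-0.4884, -1.9473

Heun on (p,q): k1 = f(t_n, state_n); k2 = f(t_n + h, state_n + h·k1); state_{n+1} = state_n + (h/2)·(k1 + k2).
0.000000: (-0.300000, -1.900000)
  k1 = (-1.900000, -0.321000)
  predictor → (-0.490000, -1.932100)
  k2 = (-1.868100, -0.624300)
  → (-0.488405, -1.947265)
(p(0.1), q(0.1)) ≈ (-0.4884, -1.9473)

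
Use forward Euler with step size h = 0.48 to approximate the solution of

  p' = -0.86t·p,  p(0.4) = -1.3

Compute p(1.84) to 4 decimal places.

-0.3031

Euler: p_{n+1} = p_n + h·f(t_n, p_n).
t=0.400000, p=-1.300000: f=0.447200 → p ← -1.300000 + 0.48·0.447200 = -1.085344
t=0.880000, p=-1.085344: f=0.821388 → p ← -1.085344 + 0.48·0.821388 = -0.691078
t=1.360000, p=-0.691078: f=0.808284 → p ← -0.691078 + 0.48·0.808284 = -0.303101
p(1.84) ≈ -0.3031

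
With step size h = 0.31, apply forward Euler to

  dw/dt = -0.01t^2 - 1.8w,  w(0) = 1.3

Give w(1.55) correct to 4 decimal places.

Euler: w_{n+1} = w_n + h·f(t_n, w_n).
t=0.000000, w=1.300000: f=-2.340000 → w ← 1.300000 + 0.31·(-2.340000) = 0.574600
t=0.310000, w=0.574600: f=-1.035241 → w ← 0.574600 + 0.31·(-1.035241) = 0.253675
t=0.620000, w=0.253675: f=-0.460460 → w ← 0.253675 + 0.31·(-0.460460) = 0.110933
t=0.930000, w=0.110933: f=-0.208328 → w ← 0.110933 + 0.31·(-0.208328) = 0.046351
t=1.240000, w=0.046351: f=-0.098808 → w ← 0.046351 + 0.31·(-0.098808) = 0.015721
w(1.55) ≈ 0.0157

0.0157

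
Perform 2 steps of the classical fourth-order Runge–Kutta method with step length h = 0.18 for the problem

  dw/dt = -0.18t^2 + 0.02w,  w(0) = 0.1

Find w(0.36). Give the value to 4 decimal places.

0.0979

RK4: k1 = f(t_n, w_n); k2 = f(t_n + h/2, w_n + (h/2)·k1); k3 = f(t_n + h/2, w_n + (h/2)·k2); k4 = f(t_n + h, w_n + h·k3); w_{n+1} = w_n + (h/6)·(k1 + 2k2 + 2k3 + k4).
t=0.000000, w=0.100000:
  k1 = f(0.000000, 0.100000) = 0.002000
  k2 = f(0.090000, 0.100180) = 0.000546
  k3 = f(0.090000, 0.100049) = 0.000543
  k4 = f(0.180000, 0.100098) = -0.003830
  w ← 0.100000 + (0.18/6)·(k1 + 2k2 + 2k3 + k4) = 0.100010
t=0.180000, w=0.100010:
  k1 = f(0.180000, 0.100010) = -0.003832
  k2 = f(0.270000, 0.099666) = -0.011129
  k3 = f(0.270000, 0.099009) = -0.011142
  k4 = f(0.360000, 0.098005) = -0.021368
  w ← 0.100010 + (0.18/6)·(k1 + 2k2 + 2k3 + k4) = 0.097918
w(0.36) ≈ 0.0979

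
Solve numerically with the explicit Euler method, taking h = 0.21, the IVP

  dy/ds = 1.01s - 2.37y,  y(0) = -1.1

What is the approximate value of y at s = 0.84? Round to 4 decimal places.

0.1196

Euler: y_{n+1} = y_n + h·f(s_n, y_n).
s=0.000000, y=-1.100000: f=2.607000 → y ← -1.100000 + 0.21·2.607000 = -0.552530
s=0.210000, y=-0.552530: f=1.521596 → y ← -0.552530 + 0.21·1.521596 = -0.232995
s=0.420000, y=-0.232995: f=0.976398 → y ← -0.232995 + 0.21·0.976398 = -0.027951
s=0.630000, y=-0.027951: f=0.702545 → y ← -0.027951 + 0.21·0.702545 = 0.119583
y(0.84) ≈ 0.1196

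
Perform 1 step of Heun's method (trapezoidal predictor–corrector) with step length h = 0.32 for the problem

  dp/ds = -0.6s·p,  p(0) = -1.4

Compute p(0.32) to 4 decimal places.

Heun: k1 = f(s_n, p_n); k2 = f(s_n + h, p_n + h·k1); p_{n+1} = p_n + (h/2)·(k1 + k2).
s=0.000000, p=-1.400000:
  k1 = f(0.000000, -1.400000) = 0.000000
  k2 = f(0.320000, -1.400000) = 0.268800
  p ← -1.400000 + (0.32/2)·(0.000000 + 0.268800) = -1.356992
p(0.32) ≈ -1.3570

-1.3570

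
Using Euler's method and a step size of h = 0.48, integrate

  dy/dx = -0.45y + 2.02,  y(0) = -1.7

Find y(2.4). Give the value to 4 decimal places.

2.6558

Euler: y_{n+1} = y_n + h·f(x_n, y_n).
x=0.000000, y=-1.700000: f=2.785000 → y ← -1.700000 + 0.48·2.785000 = -0.363200
x=0.480000, y=-0.363200: f=2.183440 → y ← -0.363200 + 0.48·2.183440 = 0.684851
x=0.960000, y=0.684851: f=1.711817 → y ← 0.684851 + 0.48·1.711817 = 1.506523
x=1.440000, y=1.506523: f=1.342064 → y ← 1.506523 + 0.48·1.342064 = 2.150714
x=1.920000, y=2.150714: f=1.052179 → y ← 2.150714 + 0.48·1.052179 = 2.655760
y(2.4) ≈ 2.6558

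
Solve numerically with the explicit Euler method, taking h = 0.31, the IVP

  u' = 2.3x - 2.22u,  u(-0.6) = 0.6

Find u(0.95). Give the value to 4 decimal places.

0.5225

Euler: u_{n+1} = u_n + h·f(x_n, u_n).
x=-0.600000, u=0.600000: f=-2.712000 → u ← 0.600000 + 0.31·(-2.712000) = -0.240720
x=-0.290000, u=-0.240720: f=-0.132602 → u ← -0.240720 + 0.31·(-0.132602) = -0.281826
x=0.020000, u=-0.281826: f=0.671655 → u ← -0.281826 + 0.31·0.671655 = -0.073614
x=0.330000, u=-0.073614: f=0.922422 → u ← -0.073614 + 0.31·0.922422 = 0.212337
x=0.640000, u=0.212337: f=1.000611 → u ← 0.212337 + 0.31·1.000611 = 0.522527
u(0.95) ≈ 0.5225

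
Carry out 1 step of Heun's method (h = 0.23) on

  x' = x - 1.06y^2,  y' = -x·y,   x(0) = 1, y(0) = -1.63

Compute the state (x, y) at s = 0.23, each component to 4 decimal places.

Heun on (x,y): k1 = f(s_n, state_n); k2 = f(s_n + h, state_n + h·k1); state_{n+1} = state_n + (h/2)·(k1 + k2).
0.000000: (1.000000, -1.630000)
  k1 = (-1.816314, 1.630000)
  predictor → (0.582248, -1.255100)
  k2 = (-1.087545, 0.730779)
  → (0.666056, -1.358510)
(x(0.23), y(0.23)) ≈ (0.6661, -1.3585)

0.6661, -1.3585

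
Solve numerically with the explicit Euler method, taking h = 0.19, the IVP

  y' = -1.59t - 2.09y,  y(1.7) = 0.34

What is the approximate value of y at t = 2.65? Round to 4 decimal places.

Euler: y_{n+1} = y_n + h·f(t_n, y_n).
t=1.700000, y=0.340000: f=-3.413600 → y ← 0.340000 + 0.19·(-3.413600) = -0.308584
t=1.890000, y=-0.308584: f=-2.360159 → y ← -0.308584 + 0.19·(-2.360159) = -0.757014
t=2.080000, y=-0.757014: f=-1.725040 → y ← -0.757014 + 0.19·(-1.725040) = -1.084772
t=2.270000, y=-1.084772: f=-1.342127 → y ← -1.084772 + 0.19·(-1.342127) = -1.339776
t=2.460000, y=-1.339776: f=-1.111268 → y ← -1.339776 + 0.19·(-1.111268) = -1.550917
y(2.65) ≈ -1.5509

-1.5509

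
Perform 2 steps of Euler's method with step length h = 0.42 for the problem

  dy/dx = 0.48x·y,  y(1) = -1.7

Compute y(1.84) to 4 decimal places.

Euler: y_{n+1} = y_n + h·f(x_n, y_n).
x=1.000000, y=-1.700000: f=-0.816000 → y ← -1.700000 + 0.42·(-0.816000) = -2.042720
x=1.420000, y=-2.042720: f=-1.392318 → y ← -2.042720 + 0.42·(-1.392318) = -2.627494
y(1.84) ≈ -2.6275

-2.6275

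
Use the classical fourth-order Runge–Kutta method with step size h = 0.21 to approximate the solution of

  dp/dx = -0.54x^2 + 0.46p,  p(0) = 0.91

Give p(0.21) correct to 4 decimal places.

RK4: k1 = f(x_n, p_n); k2 = f(x_n + h/2, p_n + (h/2)·k1); k3 = f(x_n + h/2, p_n + (h/2)·k2); k4 = f(x_n + h, p_n + h·k3); p_{n+1} = p_n + (h/6)·(k1 + 2k2 + 2k3 + k4).
x=0.000000, p=0.910000:
  k1 = f(0.000000, 0.910000) = 0.418600
  k2 = f(0.105000, 0.953953) = 0.432865
  k3 = f(0.105000, 0.955451) = 0.433554
  k4 = f(0.210000, 1.001046) = 0.436667
  p ← 0.910000 + (0.21/6)·(k1 + 2k2 + 2k3 + k4) = 1.000584
p(0.21) ≈ 1.0006

1.0006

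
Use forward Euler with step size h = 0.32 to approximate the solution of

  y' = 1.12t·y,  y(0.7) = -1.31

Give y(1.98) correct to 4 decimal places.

-5.2830

Euler: y_{n+1} = y_n + h·f(t_n, y_n).
t=0.700000, y=-1.310000: f=-1.027040 → y ← -1.310000 + 0.32·(-1.027040) = -1.638653
t=1.020000, y=-1.638653: f=-1.871997 → y ← -1.638653 + 0.32·(-1.871997) = -2.237692
t=1.340000, y=-2.237692: f=-3.358328 → y ← -2.237692 + 0.32·(-3.358328) = -3.312357
t=1.660000, y=-3.312357: f=-6.158334 → y ← -3.312357 + 0.32·(-6.158334) = -5.283024
y(1.98) ≈ -5.2830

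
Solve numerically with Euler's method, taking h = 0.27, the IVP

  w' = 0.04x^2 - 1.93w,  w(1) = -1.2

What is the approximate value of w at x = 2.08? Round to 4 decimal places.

-0.0103

Euler: w_{n+1} = w_n + h·f(x_n, w_n).
x=1.000000, w=-1.200000: f=2.356000 → w ← -1.200000 + 0.27·2.356000 = -0.563880
x=1.270000, w=-0.563880: f=1.152804 → w ← -0.563880 + 0.27·1.152804 = -0.252623
x=1.540000, w=-0.252623: f=0.582426 → w ← -0.252623 + 0.27·0.582426 = -0.095368
x=1.810000, w=-0.095368: f=0.315104 → w ← -0.095368 + 0.27·0.315104 = -0.010290
w(2.08) ≈ -0.0103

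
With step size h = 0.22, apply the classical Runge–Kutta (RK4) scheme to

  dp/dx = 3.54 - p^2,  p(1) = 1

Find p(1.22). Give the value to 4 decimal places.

1.4370

RK4: k1 = f(x_n, p_n); k2 = f(x_n + h/2, p_n + (h/2)·k1); k3 = f(x_n + h/2, p_n + (h/2)·k2); k4 = f(x_n + h, p_n + h·k3); p_{n+1} = p_n + (h/6)·(k1 + 2k2 + 2k3 + k4).
x=1.000000, p=1.000000:
  k1 = f(1.000000, 1.000000) = 2.540000
  k2 = f(1.110000, 1.279400) = 1.903136
  k3 = f(1.110000, 1.209345) = 2.077485
  k4 = f(1.220000, 1.457047) = 1.417015
  p ← 1.000000 + (0.22/6)·(k1 + 2k2 + 2k3 + k4) = 1.437003
p(1.22) ≈ 1.4370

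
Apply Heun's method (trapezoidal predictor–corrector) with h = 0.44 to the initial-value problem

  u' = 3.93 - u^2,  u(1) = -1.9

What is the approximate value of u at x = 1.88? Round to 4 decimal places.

Heun: k1 = f(x_n, u_n); k2 = f(x_n + h, u_n + h·k1); u_{n+1} = u_n + (h/2)·(k1 + k2).
x=1.000000, u=-1.900000:
  k1 = f(1.000000, -1.900000) = 0.320000
  k2 = f(1.440000, -1.759200) = 0.835215
  u ← -1.900000 + (0.44/2)·(0.320000 + 0.835215) = -1.645853
x=1.440000, u=-1.645853:
  k1 = f(1.440000, -1.645853) = 1.221169
  k2 = f(1.880000, -1.108538) = 2.701143
  u ← -1.645853 + (0.44/2)·(1.221169 + 2.701143) = -0.782944
u(1.88) ≈ -0.7829

-0.7829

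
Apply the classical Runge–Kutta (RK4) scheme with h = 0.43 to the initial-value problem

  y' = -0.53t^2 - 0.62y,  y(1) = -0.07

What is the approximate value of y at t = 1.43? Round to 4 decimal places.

-0.3567

RK4: k1 = f(t_n, y_n); k2 = f(t_n + h/2, y_n + (h/2)·k1); k3 = f(t_n + h/2, y_n + (h/2)·k2); k4 = f(t_n + h, y_n + h·k3); y_{n+1} = y_n + (h/6)·(k1 + 2k2 + 2k3 + k4).
t=1.000000, y=-0.070000:
  k1 = f(1.000000, -0.070000) = -0.486600
  k2 = f(1.215000, -0.174619) = -0.674135
  k3 = f(1.215000, -0.214939) = -0.649137
  k4 = f(1.430000, -0.349129) = -0.867337
  y ← -0.070000 + (0.43/6)·(k1 + 2k2 + 2k3 + k4) = -0.356701
y(1.43) ≈ -0.3567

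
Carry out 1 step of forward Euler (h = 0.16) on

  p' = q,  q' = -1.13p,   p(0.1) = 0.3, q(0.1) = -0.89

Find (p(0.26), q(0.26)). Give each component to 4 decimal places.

0.1576, -0.9442

Euler on (p,q): p_{n+1} = p_n + h·p', q_{n+1} = q_n + h·q'.
0.100000: (0.300000, -0.890000); f=(-0.890000, -0.339000) → (0.157600, -0.944240)
(p(0.26), q(0.26)) ≈ (0.1576, -0.9442)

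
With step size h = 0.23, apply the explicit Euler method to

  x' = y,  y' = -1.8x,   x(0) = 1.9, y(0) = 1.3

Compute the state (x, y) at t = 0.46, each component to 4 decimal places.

Euler on (x,y): x_{n+1} = x_n + h·x', y_{n+1} = y_n + h·y'.
0.000000: (1.900000, 1.300000); f=(1.300000, -3.420000) → (2.199000, 0.513400)
0.230000: (2.199000, 0.513400); f=(0.513400, -3.958200) → (2.317082, -0.396986)
(x(0.46), y(0.46)) ≈ (2.3171, -0.3970)

2.3171, -0.3970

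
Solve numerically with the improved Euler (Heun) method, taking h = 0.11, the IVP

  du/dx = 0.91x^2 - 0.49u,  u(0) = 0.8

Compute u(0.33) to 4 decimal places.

0.6917

Heun: k1 = f(x_n, u_n); k2 = f(x_n + h, u_n + h·k1); u_{n+1} = u_n + (h/2)·(k1 + k2).
x=0.000000, u=0.800000:
  k1 = f(0.000000, 0.800000) = -0.392000
  k2 = f(0.110000, 0.756880) = -0.359860
  u ← 0.800000 + (0.11/2)·(-0.392000 + (-0.359860)) = 0.758648
x=0.110000, u=0.758648:
  k1 = f(0.110000, 0.758648) = -0.360726
  k2 = f(0.220000, 0.718968) = -0.308250
  u ← 0.758648 + (0.11/2)·(-0.360726 + (-0.308250)) = 0.721854
x=0.220000, u=0.721854:
  k1 = f(0.220000, 0.721854) = -0.309664
  k2 = f(0.330000, 0.687791) = -0.237919
  u ← 0.721854 + (0.11/2)·(-0.309664 + (-0.237919)) = 0.691737
u(0.33) ≈ 0.6917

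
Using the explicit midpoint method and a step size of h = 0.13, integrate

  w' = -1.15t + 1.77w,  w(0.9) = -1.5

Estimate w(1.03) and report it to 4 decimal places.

-2.0446

Midpoint: k1 = f(t_n, w_n); k2 = f(t_n + h/2, w_n + (h/2)·k1); w_{n+1} = w_n + h·k2.
t=0.900000, w=-1.500000:
  k1 = f(0.900000, -1.500000) = -3.690000
  k2 = f(0.965000, -1.739850) = -4.189285
  w ← -1.500000 + 0.13·(-4.189285) = -2.044607
w(1.03) ≈ -2.0446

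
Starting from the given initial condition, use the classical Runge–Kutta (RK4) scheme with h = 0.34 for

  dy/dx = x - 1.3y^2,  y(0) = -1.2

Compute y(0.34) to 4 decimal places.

RK4: k1 = f(x_n, y_n); k2 = f(x_n + h/2, y_n + (h/2)·k1); k3 = f(x_n + h/2, y_n + (h/2)·k2); k4 = f(x_n + h, y_n + h·k3); y_{n+1} = y_n + (h/6)·(k1 + 2k2 + 2k3 + k4).
x=0.000000, y=-1.200000:
  k1 = f(0.000000, -1.200000) = -1.872000
  k2 = f(0.170000, -1.518240) = -2.826569
  k3 = f(0.170000, -1.680517) = -3.501377
  k4 = f(0.340000, -2.390468) = -7.088640
  y ← -1.200000 + (0.34/6)·(k1 + 2k2 + 2k3 + k4) = -2.424937
y(0.34) ≈ -2.4249

-2.4249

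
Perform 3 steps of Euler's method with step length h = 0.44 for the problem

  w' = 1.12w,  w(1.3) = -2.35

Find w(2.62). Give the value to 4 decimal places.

-7.8176

Euler: w_{n+1} = w_n + h·f(x_n, w_n).
x=1.300000, w=-2.350000: f=-2.632000 → w ← -2.350000 + 0.44·(-2.632000) = -3.508080
x=1.740000, w=-3.508080: f=-3.929050 → w ← -3.508080 + 0.44·(-3.929050) = -5.236862
x=2.180000, w=-5.236862: f=-5.865285 → w ← -5.236862 + 0.44·(-5.865285) = -7.817587
w(2.62) ≈ -7.8176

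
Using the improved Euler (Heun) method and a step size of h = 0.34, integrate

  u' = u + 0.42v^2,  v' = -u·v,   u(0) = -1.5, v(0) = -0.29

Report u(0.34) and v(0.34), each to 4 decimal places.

-2.0750, -0.5127

Heun on (u,v): k1 = f(s_n, state_n); k2 = f(s_n + h, state_n + h·k1); state_{n+1} = state_n + (h/2)·(k1 + k2).
0.000000: (-1.500000, -0.290000)
  k1 = (-1.464678, -0.435000)
  predictor → (-1.997991, -0.437900)
  k2 = (-1.917453, -0.874920)
  → (-2.074962, -0.512686)
(u(0.34), v(0.34)) ≈ (-2.0750, -0.5127)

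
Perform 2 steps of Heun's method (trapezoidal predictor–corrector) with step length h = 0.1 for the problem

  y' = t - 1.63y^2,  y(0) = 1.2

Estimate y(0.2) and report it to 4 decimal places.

0.8837

Heun: k1 = f(t_n, y_n); k2 = f(t_n + h, y_n + h·k1); y_{n+1} = y_n + (h/2)·(k1 + k2).
t=0.000000, y=1.200000:
  k1 = f(0.000000, 1.200000) = -2.347200
  k2 = f(0.100000, 0.965280) = -1.418778
  y ← 1.200000 + (0.1/2)·(-2.347200 + (-1.418778)) = 1.011701
t=0.100000, y=1.011701:
  k1 = f(0.100000, 1.011701) = -1.568369
  k2 = f(0.200000, 0.854864) = -0.991192
  y ← 1.011701 + (0.1/2)·(-1.568369 + (-0.991192)) = 0.883723
y(0.2) ≈ 0.8837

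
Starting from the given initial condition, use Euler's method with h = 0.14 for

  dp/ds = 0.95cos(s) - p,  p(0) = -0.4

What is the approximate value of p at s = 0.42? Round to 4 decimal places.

Euler: p_{n+1} = p_n + h·f(s_n, p_n).
s=0.000000, p=-0.400000: f=1.350000 → p ← -0.400000 + 0.14·1.350000 = -0.211000
s=0.140000, p=-0.211000: f=1.151705 → p ← -0.211000 + 0.14·1.151705 = -0.049761
s=0.280000, p=-0.049761: f=0.962764 → p ← -0.049761 + 0.14·0.962764 = 0.085026
p(0.42) ≈ 0.0850

0.0850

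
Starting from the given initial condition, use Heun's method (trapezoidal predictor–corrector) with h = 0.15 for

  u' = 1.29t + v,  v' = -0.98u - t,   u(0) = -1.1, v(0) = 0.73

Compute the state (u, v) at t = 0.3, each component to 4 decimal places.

-0.7805, 0.9686

Heun on (u,v): k1 = f(t_n, state_n); k2 = f(t_n + h, state_n + h·k1); state_{n+1} = state_n + (h/2)·(k1 + k2).
0.000000: (-1.100000, 0.730000)
  k1 = (0.730000, 1.078000)
  predictor → (-0.990500, 0.891700)
  k2 = (1.085200, 0.820690)
  → (-0.963860, 0.872402)
0.150000: (-0.963860, 0.872402)
  k1 = (1.065902, 0.794583)
  predictor → (-0.803975, 0.991589)
  k2 = (1.378589, 0.487895)
  → (-0.780523, 0.968588)
(u(0.3), v(0.3)) ≈ (-0.7805, 0.9686)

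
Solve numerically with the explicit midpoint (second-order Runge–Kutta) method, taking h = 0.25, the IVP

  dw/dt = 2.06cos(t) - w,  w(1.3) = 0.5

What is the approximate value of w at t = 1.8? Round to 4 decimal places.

0.2953

Midpoint: k1 = f(t_n, w_n); k2 = f(t_n + h/2, w_n + (h/2)·k1); w_{n+1} = w_n + h·k2.
t=1.300000, w=0.500000:
  k1 = f(1.300000, 0.500000) = 0.051048
  k2 = f(1.425000, 0.506381) = -0.207103
  w ← 0.500000 + 0.25·(-0.207103) = 0.448224
t=1.550000, w=0.448224:
  k1 = f(1.550000, 0.448224) = -0.405387
  k2 = f(1.675000, 0.397551) = -0.611822
  w ← 0.448224 + 0.25·(-0.611822) = 0.295269
w(1.8) ≈ 0.2953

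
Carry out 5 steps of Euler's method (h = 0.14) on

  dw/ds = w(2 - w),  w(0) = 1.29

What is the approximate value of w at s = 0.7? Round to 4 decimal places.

Euler: w_{n+1} = w_n + h·f(s_n, w_n).
s=0.000000, w=1.290000: f=0.915900 → w ← 1.290000 + 0.14·0.915900 = 1.418226
s=0.140000, w=1.418226: f=0.825087 → w ← 1.418226 + 0.14·0.825087 = 1.533738
s=0.280000, w=1.533738: f=0.715124 → w ← 1.533738 + 0.14·0.715124 = 1.633855
s=0.420000, w=1.633855: f=0.598227 → w ← 1.633855 + 0.14·0.598227 = 1.717607
s=0.560000, w=1.717607: f=0.485040 → w ← 1.717607 + 0.14·0.485040 = 1.785513
w(0.7) ≈ 1.7855

1.7855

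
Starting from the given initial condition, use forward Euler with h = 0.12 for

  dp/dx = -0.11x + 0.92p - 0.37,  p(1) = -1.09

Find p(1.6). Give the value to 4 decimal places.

-2.2167

Euler: p_{n+1} = p_n + h·f(x_n, p_n).
x=1.000000, p=-1.090000: f=-1.482800 → p ← -1.090000 + 0.12·(-1.482800) = -1.267936
x=1.120000, p=-1.267936: f=-1.659701 → p ← -1.267936 + 0.12·(-1.659701) = -1.467100
x=1.240000, p=-1.467100: f=-1.856132 → p ← -1.467100 + 0.12·(-1.856132) = -1.689836
x=1.360000, p=-1.689836: f=-2.074249 → p ← -1.689836 + 0.12·(-2.074249) = -1.938746
x=1.480000, p=-1.938746: f=-2.316446 → p ← -1.938746 + 0.12·(-2.316446) = -2.216719
p(1.6) ≈ -2.2167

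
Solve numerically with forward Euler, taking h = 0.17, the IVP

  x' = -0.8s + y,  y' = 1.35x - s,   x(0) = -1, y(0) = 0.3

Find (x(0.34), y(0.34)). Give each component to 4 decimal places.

-0.9601, -0.1762

Euler on (x,y): x_{n+1} = x_n + h·x', y_{n+1} = y_n + h·y'.
0.000000: (-1.000000, 0.300000); f=(0.300000, -1.350000) → (-0.949000, 0.070500)
0.170000: (-0.949000, 0.070500); f=(-0.065500, -1.451150) → (-0.960135, -0.176196)
(x(0.34), y(0.34)) ≈ (-0.9601, -0.1762)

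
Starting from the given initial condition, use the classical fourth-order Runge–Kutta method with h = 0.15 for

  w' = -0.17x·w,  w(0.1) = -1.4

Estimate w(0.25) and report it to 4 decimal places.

-1.3938

RK4: k1 = f(x_n, w_n); k2 = f(x_n + h/2, w_n + (h/2)·k1); k3 = f(x_n + h/2, w_n + (h/2)·k2); k4 = f(x_n + h, w_n + h·k3); w_{n+1} = w_n + (h/6)·(k1 + 2k2 + 2k3 + k4).
x=0.100000, w=-1.400000:
  k1 = f(0.100000, -1.400000) = 0.023800
  k2 = f(0.175000, -1.398215) = 0.041597
  k3 = f(0.175000, -1.396880) = 0.041557
  k4 = f(0.250000, -1.393766) = 0.059235
  w ← -1.400000 + (0.15/6)·(k1 + 2k2 + 2k3 + k4) = -1.393766
w(0.25) ≈ -1.3938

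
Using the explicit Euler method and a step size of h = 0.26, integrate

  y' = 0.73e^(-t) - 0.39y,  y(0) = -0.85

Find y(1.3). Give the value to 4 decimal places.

-0.0317

Euler: y_{n+1} = y_n + h·f(t_n, y_n).
t=0.000000, y=-0.850000: f=1.061500 → y ← -0.850000 + 0.26·1.061500 = -0.574010
t=0.260000, y=-0.574010: f=0.786732 → y ← -0.574010 + 0.26·0.786732 = -0.369460
t=0.520000, y=-0.369460: f=0.578089 → y ← -0.369460 + 0.26·0.578089 = -0.219157
t=0.780000, y=-0.219157: f=0.420107 → y ← -0.219157 + 0.26·0.420107 = -0.109929
t=1.040000, y=-0.109929: f=0.300894 → y ← -0.109929 + 0.26·0.300894 = -0.031696
y(1.3) ≈ -0.0317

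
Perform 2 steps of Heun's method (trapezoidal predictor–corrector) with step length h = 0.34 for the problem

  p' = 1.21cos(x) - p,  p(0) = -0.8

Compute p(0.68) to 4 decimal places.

Heun: k1 = f(x_n, p_n); k2 = f(x_n + h, p_n + h·k1); p_{n+1} = p_n + (h/2)·(k1 + k2).
x=0.000000, p=-0.800000:
  k1 = f(0.000000, -0.800000) = 2.010000
  k2 = f(0.340000, -0.116600) = 1.257333
  p ← -0.800000 + (0.34/2)·(2.010000 + 1.257333) = -0.244553
x=0.340000, p=-0.244553:
  k1 = f(0.340000, -0.244553) = 1.385287
  k2 = f(0.680000, 0.226444) = 0.714419
  p ← -0.244553 + (0.34/2)·(1.385287 + 0.714419) = 0.112397
p(0.68) ≈ 0.1124

0.1124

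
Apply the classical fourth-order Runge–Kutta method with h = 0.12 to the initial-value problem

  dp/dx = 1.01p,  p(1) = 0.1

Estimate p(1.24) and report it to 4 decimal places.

RK4: k1 = f(x_n, p_n); k2 = f(x_n + h/2, p_n + (h/2)·k1); k3 = f(x_n + h/2, p_n + (h/2)·k2); k4 = f(x_n + h, p_n + h·k3); p_{n+1} = p_n + (h/6)·(k1 + 2k2 + 2k3 + k4).
x=1.000000, p=0.100000:
  k1 = f(1.000000, 0.100000) = 0.101000
  k2 = f(1.060000, 0.106060) = 0.107121
  k3 = f(1.060000, 0.106427) = 0.107492
  k4 = f(1.120000, 0.112899) = 0.114028
  p ← 0.100000 + (0.12/6)·(k1 + 2k2 + 2k3 + k4) = 0.112885
x=1.120000, p=0.112885:
  k1 = f(1.120000, 0.112885) = 0.114014
  k2 = f(1.180000, 0.119726) = 0.120923
  k3 = f(1.180000, 0.120140) = 0.121342
  k4 = f(1.240000, 0.127446) = 0.128721
  p ← 0.112885 + (0.12/6)·(k1 + 2k2 + 2k3 + k4) = 0.127430
p(1.24) ≈ 0.1274

0.1274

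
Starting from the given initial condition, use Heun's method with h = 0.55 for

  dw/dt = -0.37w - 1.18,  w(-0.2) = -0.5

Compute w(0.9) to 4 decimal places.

Heun: k1 = f(t_n, w_n); k2 = f(t_n + h, w_n + h·k1); w_{n+1} = w_n + (h/2)·(k1 + k2).
t=-0.200000, w=-0.500000:
  k1 = f(-0.200000, -0.500000) = -0.995000
  k2 = f(0.350000, -1.047250) = -0.792517
  w ← -0.500000 + (0.55/2)·(-0.995000 + (-0.792517)) = -0.991567
t=0.350000, w=-0.991567:
  k1 = f(0.350000, -0.991567) = -0.813120
  k2 = f(0.900000, -1.438783) = -0.647650
  w ← -0.991567 + (0.55/2)·(-0.813120 + (-0.647650)) = -1.393279
w(0.9) ≈ -1.3933

-1.3933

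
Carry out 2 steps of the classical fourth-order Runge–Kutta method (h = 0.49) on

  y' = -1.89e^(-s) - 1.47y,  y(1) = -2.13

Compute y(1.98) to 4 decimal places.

RK4: k1 = f(s_n, y_n); k2 = f(s_n + h/2, y_n + (h/2)·k1); k3 = f(s_n + h/2, y_n + (h/2)·k2); k4 = f(s_n + h, y_n + h·k3); y_{n+1} = y_n + (h/6)·(k1 + 2k2 + 2k3 + k4).
s=1.000000, y=-2.130000:
  k1 = f(1.000000, -2.130000) = 2.435808
  k2 = f(1.245000, -1.533227) = 1.709635
  k3 = f(1.245000, -1.711139) = 1.971166
  k4 = f(1.490000, -1.164128) = 1.285314
  y ← -2.130000 + (0.49/6)·(k1 + 2k2 + 2k3 + k4) = -1.224911
s=1.490000, y=-1.224911:
  k1 = f(1.490000, -1.224911) = 1.374664
  k2 = f(1.735000, -0.888118) = 0.972137
  k3 = f(1.735000, -0.986737) = 1.117107
  k4 = f(1.980000, -0.677528) = 0.735016
  y ← -1.224911 + (0.49/6)·(k1 + 2k2 + 2k3 + k4) = -0.711377
y(1.98) ≈ -0.7114

-0.7114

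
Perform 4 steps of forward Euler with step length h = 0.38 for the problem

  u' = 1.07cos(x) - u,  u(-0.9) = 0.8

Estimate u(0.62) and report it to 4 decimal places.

Euler: u_{n+1} = u_n + h·f(x_n, u_n).
x=-0.900000, u=0.800000: f=-0.134877 → u ← 0.800000 + 0.38·(-0.134877) = 0.748747
x=-0.520000, u=0.748747: f=0.179820 → u ← 0.748747 + 0.38·0.179820 = 0.817078
x=-0.140000, u=0.817078: f=0.242453 → u ← 0.817078 + 0.38·0.242453 = 0.909210
x=0.240000, u=0.909210: f=0.130121 → u ← 0.909210 + 0.38·0.130121 = 0.958656
u(0.62) ≈ 0.9587

0.9587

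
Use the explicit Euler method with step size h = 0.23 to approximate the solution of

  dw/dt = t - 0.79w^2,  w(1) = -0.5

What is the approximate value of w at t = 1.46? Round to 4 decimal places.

Euler: w_{n+1} = w_n + h·f(t_n, w_n).
t=1.000000, w=-0.500000: f=0.802500 → w ← -0.500000 + 0.23·0.802500 = -0.315425
t=1.230000, w=-0.315425: f=1.151401 → w ← -0.315425 + 0.23·1.151401 = -0.050603
w(1.46) ≈ -0.0506

-0.0506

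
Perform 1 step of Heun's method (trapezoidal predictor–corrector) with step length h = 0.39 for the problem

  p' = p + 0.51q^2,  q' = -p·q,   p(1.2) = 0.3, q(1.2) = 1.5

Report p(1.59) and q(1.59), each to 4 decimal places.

Heun on (p,q): k1 = f(x_n, state_n); k2 = f(x_n + h, state_n + h·k1); state_{n+1} = state_n + (h/2)·(k1 + k2).
1.200000: (0.300000, 1.500000)
  k1 = (1.447500, -0.450000)
  predictor → (0.864525, 1.324500)
  k2 = (1.759218, -1.145063)
  → (0.925310, 1.188963)
(p(1.59), q(1.59)) ≈ (0.9253, 1.1890)

0.9253, 1.1890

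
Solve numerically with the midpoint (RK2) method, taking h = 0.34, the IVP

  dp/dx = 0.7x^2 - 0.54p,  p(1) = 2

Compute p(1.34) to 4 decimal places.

1.9705

Midpoint: k1 = f(x_n, p_n); k2 = f(x_n + h/2, p_n + (h/2)·k1); p_{n+1} = p_n + h·k2.
x=1.000000, p=2.000000:
  k1 = f(1.000000, 2.000000) = -0.380000
  k2 = f(1.170000, 1.935400) = -0.086886
  p ← 2.000000 + 0.34·(-0.086886) = 1.970459
p(1.34) ≈ 1.9705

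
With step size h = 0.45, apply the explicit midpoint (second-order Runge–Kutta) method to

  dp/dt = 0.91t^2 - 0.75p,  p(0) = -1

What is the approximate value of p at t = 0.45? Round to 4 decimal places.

-0.6987

Midpoint: k1 = f(t_n, p_n); k2 = f(t_n + h/2, p_n + (h/2)·k1); p_{n+1} = p_n + h·k2.
t=0.000000, p=-1.000000:
  k1 = f(0.000000, -1.000000) = 0.750000
  k2 = f(0.225000, -0.831250) = 0.669506
  p ← -1.000000 + 0.45·0.669506 = -0.698722
p(0.45) ≈ -0.6987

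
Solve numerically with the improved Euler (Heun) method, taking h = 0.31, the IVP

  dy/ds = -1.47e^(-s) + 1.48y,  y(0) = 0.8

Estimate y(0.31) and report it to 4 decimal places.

Heun: k1 = f(s_n, y_n); k2 = f(s_n + h, y_n + h·k1); y_{n+1} = y_n + (h/2)·(k1 + k2).
s=0.000000, y=0.800000:
  k1 = f(0.000000, 0.800000) = -0.286000
  k2 = f(0.310000, 0.711340) = -0.025384
  y ← 0.800000 + (0.31/2)·(-0.286000 + (-0.025384)) = 0.751736
y(0.31) ≈ 0.7517

0.7517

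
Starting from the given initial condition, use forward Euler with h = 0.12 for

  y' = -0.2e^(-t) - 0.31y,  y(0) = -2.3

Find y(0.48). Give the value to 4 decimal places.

Euler: y_{n+1} = y_n + h·f(t_n, y_n).
t=0.000000, y=-2.300000: f=0.513000 → y ← -2.300000 + 0.12·0.513000 = -2.238440
t=0.120000, y=-2.238440: f=0.516532 → y ← -2.238440 + 0.12·0.516532 = -2.176456
t=0.240000, y=-2.176456: f=0.517376 → y ← -2.176456 + 0.12·0.517376 = -2.114371
t=0.360000, y=-2.114371: f=0.515920 → y ← -2.114371 + 0.12·0.515920 = -2.052461
y(0.48) ≈ -2.0525

-2.0525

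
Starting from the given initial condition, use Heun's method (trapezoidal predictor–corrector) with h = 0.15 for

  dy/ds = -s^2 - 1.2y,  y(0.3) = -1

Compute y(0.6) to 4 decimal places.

Heun: k1 = f(s_n, y_n); k2 = f(s_n + h, y_n + h·k1); y_{n+1} = y_n + (h/2)·(k1 + k2).
s=0.300000, y=-1.000000:
  k1 = f(0.300000, -1.000000) = 1.110000
  k2 = f(0.450000, -0.833500) = 0.797700
  y ← -1.000000 + (0.15/2)·(1.110000 + 0.797700) = -0.856923
s=0.450000, y=-0.856923:
  k1 = f(0.450000, -0.856923) = 0.825807
  k2 = f(0.600000, -0.733051) = 0.519662
  y ← -0.856923 + (0.15/2)·(0.825807 + 0.519662) = -0.756012
y(0.6) ≈ -0.7560

-0.7560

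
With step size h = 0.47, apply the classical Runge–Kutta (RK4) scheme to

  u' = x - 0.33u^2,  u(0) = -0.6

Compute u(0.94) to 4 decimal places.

RK4: k1 = f(x_n, u_n); k2 = f(x_n + h/2, u_n + (h/2)·k1); k3 = f(x_n + h/2, u_n + (h/2)·k2); k4 = f(x_n + h, u_n + h·k3); u_{n+1} = u_n + (h/6)·(k1 + 2k2 + 2k3 + k4).
x=0.000000, u=-0.600000:
  k1 = f(0.000000, -0.600000) = -0.118800
  k2 = f(0.235000, -0.627918) = 0.104887
  k3 = f(0.235000, -0.575351) = 0.125760
  k4 = f(0.470000, -0.540893) = 0.373454
  u ← -0.600000 + (0.47/6)·(k1 + 2k2 + 2k3 + k4) = -0.543917
x=0.470000, u=-0.543917:
  k1 = f(0.470000, -0.543917) = 0.372371
  k2 = f(0.705000, -0.456410) = 0.636258
  k3 = f(0.705000, -0.394397) = 0.653669
  k4 = f(0.940000, -0.236693) = 0.921512
  u ← -0.543917 + (0.47/6)·(k1 + 2k2 + 2k3 + k4) = -0.240475
u(0.94) ≈ -0.2405

-0.2405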